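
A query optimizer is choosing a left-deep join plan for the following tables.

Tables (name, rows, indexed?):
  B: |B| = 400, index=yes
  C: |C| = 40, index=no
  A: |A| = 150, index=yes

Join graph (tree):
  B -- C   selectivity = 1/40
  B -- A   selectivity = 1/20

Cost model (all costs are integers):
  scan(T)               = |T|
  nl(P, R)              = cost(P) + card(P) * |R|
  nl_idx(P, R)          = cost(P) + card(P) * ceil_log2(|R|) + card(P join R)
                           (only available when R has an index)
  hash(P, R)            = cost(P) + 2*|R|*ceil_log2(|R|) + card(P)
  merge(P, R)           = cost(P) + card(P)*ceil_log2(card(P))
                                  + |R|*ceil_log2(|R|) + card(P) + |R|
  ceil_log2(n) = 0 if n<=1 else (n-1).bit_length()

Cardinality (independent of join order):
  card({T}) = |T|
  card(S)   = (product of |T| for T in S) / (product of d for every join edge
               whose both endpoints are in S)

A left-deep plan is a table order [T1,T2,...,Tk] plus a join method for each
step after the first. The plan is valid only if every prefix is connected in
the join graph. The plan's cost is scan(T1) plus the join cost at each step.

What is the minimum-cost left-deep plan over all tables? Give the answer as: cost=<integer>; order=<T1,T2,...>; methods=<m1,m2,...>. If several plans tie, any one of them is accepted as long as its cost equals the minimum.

cost=3600; order=C,B,A; methods=nl_idx,hash

Selinger DP (subsets sized 1..n):
  {B}: scan cost=400, card=400
  {C}: scan cost=40, card=40
  {A}: scan cost=150, card=150
  {BC}: card=400; try (B,nl_idx)→800, (C,hash)→1280, (B,merge)→4320, (C,merge)→4680, (B,hash)→7280, (B,nl)→16040 …(+1); best=800 via (B,nl_idx)
  {AB}: card=3000; try (A,hash)→3200, (B,nl_idx)→4500, (B,merge)→5500, (A,merge)→5750, (A,nl_idx)→6600, (B,hash)→7500 …(+2); best=3200 via (A,hash)
  {ABC}: card=3000; try (A,hash)→3600, (A,merge)→6150, (C,hash)→6680, (A,nl_idx)→7000, (C,merge)→42480, (A,nl)→60800 …(+1); best=3600 via (A,hash)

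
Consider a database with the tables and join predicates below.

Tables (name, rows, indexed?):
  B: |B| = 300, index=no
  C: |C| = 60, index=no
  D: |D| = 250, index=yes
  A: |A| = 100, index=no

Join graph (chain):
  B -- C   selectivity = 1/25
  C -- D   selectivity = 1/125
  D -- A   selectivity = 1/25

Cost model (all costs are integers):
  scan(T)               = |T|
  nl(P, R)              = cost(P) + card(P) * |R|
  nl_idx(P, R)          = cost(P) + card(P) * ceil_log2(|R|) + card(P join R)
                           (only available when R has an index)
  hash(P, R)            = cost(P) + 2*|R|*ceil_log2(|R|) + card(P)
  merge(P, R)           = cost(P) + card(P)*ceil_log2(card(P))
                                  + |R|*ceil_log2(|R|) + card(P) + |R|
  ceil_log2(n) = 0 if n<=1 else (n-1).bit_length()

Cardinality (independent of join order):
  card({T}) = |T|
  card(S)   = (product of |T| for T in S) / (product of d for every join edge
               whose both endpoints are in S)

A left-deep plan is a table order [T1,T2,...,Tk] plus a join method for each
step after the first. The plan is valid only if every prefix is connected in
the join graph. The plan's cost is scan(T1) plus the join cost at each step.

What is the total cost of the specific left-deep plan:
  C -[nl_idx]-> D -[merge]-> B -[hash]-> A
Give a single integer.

7460

step 1: scan C: cost=60, card=60
step 2: join D via nl_idx
    card(P join D) = 60*250/(125) = 120
    cost = 60 + 60*8 + 120 = 660
step 3: join B via merge
    card(P join B) = 120*300/(25) = 1440
    cost = 660 + 120*7 + 300*9 + 120 + 300 = 4620
step 4: join A via hash
    card(P join A) = 1440*100/(25) = 5760
    cost = 4620 + 2*100*7 + 1440 = 7460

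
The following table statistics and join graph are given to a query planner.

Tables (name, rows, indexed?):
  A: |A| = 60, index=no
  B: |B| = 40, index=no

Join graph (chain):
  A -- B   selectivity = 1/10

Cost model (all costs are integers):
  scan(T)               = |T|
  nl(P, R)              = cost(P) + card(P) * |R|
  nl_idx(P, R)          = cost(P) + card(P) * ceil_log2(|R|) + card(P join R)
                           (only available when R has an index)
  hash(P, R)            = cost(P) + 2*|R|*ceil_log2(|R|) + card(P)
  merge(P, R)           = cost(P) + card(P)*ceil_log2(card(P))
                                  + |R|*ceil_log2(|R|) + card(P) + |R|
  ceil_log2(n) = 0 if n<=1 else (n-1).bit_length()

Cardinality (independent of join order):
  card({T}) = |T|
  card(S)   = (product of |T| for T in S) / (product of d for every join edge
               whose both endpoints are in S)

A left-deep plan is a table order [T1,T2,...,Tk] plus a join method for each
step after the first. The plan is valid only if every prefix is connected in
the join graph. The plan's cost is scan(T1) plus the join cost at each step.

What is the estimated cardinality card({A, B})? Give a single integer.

240

Tables in S: A(60), B(40)
Edges inside S: A-B(d=10)
numerator = 60 * 40 = 2400
denominator = 10 = 10
card(S) = 2400 / 10 = 240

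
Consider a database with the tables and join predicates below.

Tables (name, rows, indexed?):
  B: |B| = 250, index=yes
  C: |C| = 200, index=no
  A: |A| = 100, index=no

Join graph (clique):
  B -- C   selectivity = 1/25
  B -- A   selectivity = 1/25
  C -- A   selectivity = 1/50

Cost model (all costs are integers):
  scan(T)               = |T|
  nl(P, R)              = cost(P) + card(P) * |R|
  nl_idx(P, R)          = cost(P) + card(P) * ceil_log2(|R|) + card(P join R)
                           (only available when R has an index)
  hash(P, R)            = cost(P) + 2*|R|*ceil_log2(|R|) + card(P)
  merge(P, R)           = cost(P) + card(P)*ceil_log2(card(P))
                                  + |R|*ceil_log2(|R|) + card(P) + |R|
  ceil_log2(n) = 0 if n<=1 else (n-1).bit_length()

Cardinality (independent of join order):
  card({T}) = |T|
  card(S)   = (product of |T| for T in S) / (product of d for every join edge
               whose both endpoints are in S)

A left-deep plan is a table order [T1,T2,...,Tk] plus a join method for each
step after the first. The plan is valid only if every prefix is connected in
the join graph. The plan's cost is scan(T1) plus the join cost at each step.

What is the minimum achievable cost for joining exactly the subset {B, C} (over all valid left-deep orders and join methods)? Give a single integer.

3700

Selinger DP over subsets of {B,C}:
  {B}: scan cost=250, card=250
  {C}: scan cost=200, card=200
  {BC}: card=2000; try (C,hash)→3700, (B,nl_idx)→3800, (B,merge)→4250, (C,merge)→4300, (B,hash)→4400, (B,nl)→50200 …(+1); best=3700 via (C,hash)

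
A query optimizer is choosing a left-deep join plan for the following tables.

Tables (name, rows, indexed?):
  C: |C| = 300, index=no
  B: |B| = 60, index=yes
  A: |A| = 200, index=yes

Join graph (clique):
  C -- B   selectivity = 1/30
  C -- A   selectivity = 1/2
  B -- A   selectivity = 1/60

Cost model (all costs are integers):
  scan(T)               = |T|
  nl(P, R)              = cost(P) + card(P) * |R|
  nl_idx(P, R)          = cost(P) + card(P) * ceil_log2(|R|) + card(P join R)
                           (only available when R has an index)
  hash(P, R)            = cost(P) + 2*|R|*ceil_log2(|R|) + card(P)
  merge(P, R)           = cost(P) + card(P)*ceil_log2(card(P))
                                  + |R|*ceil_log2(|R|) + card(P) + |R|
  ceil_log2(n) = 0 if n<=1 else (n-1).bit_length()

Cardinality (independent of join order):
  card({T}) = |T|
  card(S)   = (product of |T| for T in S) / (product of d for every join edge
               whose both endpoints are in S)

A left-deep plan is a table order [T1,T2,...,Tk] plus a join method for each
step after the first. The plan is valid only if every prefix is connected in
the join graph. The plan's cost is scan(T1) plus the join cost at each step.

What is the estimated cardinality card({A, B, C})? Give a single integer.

Tables in S: A(200), B(60), C(300)
Edges inside S: C-B(d=30), C-A(d=2), B-A(d=60)
numerator = 200 * 60 * 300 = 3600000
denominator = 30 * 2 * 60 = 3600
card(S) = 3600000 / 3600 = 1000

1000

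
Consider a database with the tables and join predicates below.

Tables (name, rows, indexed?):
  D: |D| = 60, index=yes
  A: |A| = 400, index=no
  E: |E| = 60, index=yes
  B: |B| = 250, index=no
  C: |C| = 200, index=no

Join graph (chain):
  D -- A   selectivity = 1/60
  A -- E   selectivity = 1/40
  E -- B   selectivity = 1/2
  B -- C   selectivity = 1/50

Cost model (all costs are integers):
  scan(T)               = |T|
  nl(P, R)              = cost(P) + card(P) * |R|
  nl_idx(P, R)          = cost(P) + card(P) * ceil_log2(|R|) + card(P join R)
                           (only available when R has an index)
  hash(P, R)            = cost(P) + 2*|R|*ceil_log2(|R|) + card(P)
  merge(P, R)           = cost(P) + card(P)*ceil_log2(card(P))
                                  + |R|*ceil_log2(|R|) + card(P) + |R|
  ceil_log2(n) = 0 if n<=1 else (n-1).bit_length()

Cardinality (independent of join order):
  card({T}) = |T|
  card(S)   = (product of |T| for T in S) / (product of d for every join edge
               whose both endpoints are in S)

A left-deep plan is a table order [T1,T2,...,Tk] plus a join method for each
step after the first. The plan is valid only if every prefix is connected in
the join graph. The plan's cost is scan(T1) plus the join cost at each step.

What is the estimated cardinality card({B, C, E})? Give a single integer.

Tables in S: B(250), C(200), E(60)
Edges inside S: E-B(d=2), B-C(d=50)
numerator = 250 * 200 * 60 = 3000000
denominator = 2 * 50 = 100
card(S) = 3000000 / 100 = 30000

30000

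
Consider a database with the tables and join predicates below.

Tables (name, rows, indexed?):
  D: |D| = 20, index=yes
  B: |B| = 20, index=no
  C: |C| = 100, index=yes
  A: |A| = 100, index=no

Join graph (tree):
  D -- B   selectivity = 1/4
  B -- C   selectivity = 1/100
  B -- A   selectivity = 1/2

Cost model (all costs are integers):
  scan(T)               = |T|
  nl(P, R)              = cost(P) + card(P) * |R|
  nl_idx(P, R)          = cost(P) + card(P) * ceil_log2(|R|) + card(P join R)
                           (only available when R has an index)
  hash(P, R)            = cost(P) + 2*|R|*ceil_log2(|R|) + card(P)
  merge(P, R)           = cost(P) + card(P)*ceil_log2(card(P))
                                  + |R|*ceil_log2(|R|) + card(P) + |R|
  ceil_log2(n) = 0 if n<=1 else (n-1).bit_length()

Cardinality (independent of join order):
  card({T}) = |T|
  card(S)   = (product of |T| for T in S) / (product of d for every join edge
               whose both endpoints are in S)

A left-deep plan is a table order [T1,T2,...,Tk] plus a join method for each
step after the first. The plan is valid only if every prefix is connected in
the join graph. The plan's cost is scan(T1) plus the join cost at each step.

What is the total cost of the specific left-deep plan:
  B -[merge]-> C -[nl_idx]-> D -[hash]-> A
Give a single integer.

2640

step 1: scan B: cost=20, card=20
step 2: join C via merge
    card(P join C) = 20*100/(100) = 20
    cost = 20 + 20*5 + 100*7 + 20 + 100 = 940
step 3: join D via nl_idx
    card(P join D) = 20*20/(4) = 100
    cost = 940 + 20*5 + 100 = 1140
step 4: join A via hash
    card(P join A) = 100*100/(2) = 5000
    cost = 1140 + 2*100*7 + 100 = 2640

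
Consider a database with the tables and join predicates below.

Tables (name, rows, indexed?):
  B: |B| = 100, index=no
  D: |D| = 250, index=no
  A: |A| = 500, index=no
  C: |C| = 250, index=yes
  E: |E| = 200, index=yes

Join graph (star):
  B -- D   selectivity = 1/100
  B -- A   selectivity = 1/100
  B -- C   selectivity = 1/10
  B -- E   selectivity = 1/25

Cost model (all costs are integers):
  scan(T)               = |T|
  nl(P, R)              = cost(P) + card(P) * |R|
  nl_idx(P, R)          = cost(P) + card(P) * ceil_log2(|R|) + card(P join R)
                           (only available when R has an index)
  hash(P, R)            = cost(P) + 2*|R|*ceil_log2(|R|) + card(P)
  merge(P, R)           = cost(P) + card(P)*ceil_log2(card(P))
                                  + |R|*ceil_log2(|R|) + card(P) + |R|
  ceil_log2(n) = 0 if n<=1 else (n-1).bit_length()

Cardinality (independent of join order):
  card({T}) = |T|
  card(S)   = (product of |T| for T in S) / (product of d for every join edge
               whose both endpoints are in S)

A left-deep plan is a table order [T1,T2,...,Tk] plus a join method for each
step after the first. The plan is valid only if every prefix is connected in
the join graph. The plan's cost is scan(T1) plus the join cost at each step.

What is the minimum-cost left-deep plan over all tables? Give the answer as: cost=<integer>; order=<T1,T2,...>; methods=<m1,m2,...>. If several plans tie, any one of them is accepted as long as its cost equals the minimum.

Selinger DP (subsets sized 1..n):
  {B}: scan cost=100, card=100
  {D}: scan cost=250, card=250
  {A}: scan cost=500, card=500
  {C}: scan cost=250, card=250
  {E}: scan cost=200, card=200
  {BD}: card=250; try (B,hash)→1900, (D,merge)→3150, (B,merge)→3300, (D,hash)→4200, (D,nl)→25100, (B,nl)→25250; best=1900 via (B,hash)
  {AB}: card=500; try (B,hash)→2400, (A,merge)→5900, (B,merge)→6300, (A,hash)→9200, (A,nl)→50100, (B,nl)→50500; best=2400 via (B,hash)
  {BC}: card=2500; try (B,hash)→1900, (C,merge)→3150, (B,merge)→3300, (C,nl_idx)→3400, (C,hash)→4200, (C,nl)→25100 …(+1); best=1900 via (B,hash)
  {BE}: card=800; try (E,nl_idx)→1700, (B,hash)→1800, (E,merge)→2700, (B,merge)→2800, (E,hash)→3400, (E,nl)→20100 …(+1); best=1700 via (E,nl_idx)
  {ABD}: card=1250; try (D,hash)→6900, (A,merge)→9150, (D,merge)→9650, (A,hash)→11150, (A,nl)→126900, (D,nl)→127400; best=6900 via (D,hash)
  {BCD}: card=6250; try (C,hash)→6150, (C,merge)→6400, (D,hash)→8400, (C,nl_idx)→10150, (D,merge)→36650, (C,nl)→64400 …(+1); best=6150 via (C,hash)
  {BDE}: card=2000; try (E,hash)→5350, (E,nl_idx)→5900, (E,merge)→5950, (D,hash)→6500, (D,merge)→12750, (E,nl)→51900 …(+1); best=5350 via (E,hash)
  {ABC}: card=12500; try (C,hash)→6900, (C,merge)→9650, (A,hash)→13400, (C,nl_idx)→18900, (A,merge)→39400, (C,nl)→127400 …(+1); best=6900 via (C,hash)
  {ABE}: card=4000; try (E,hash)→6100, (E,merge)→9200, (E,nl_idx)→10400, (A,hash)→11500, (A,merge)→15500, (E,nl)→102400 …(+1); best=6100 via (E,hash)
  {BCE}: card=20000; try (C,hash)→6500, (E,hash)→7600, (C,merge)→12750, (C,nl_idx)→28100, (E,merge)→36200, (E,nl_idx)→41900 …(+2); best=6500 via (C,hash)
  {ABCD}: card=31250; try (C,hash)→12150, (A,hash)→21400, (D,hash)→23400, (C,merge)→24150, (C,nl_idx)→48150, (A,merge)→98650 …(+4); best=12150 via (C,hash)
  {ABDE}: card=10000; try (E,hash)→11350, (D,hash)→14100, (A,hash)→16350, (E,merge)→23700, (E,nl_idx)→26900, (A,merge)→34350 …(+4); best=11350 via (E,hash)
  {BCDE}: card=50000; try (C,hash)→11350, (E,hash)→15600, (D,hash)→30500, (C,merge)→31600, (C,nl_idx)→71350, (E,merge)→95450 …(+5); best=11350 via (C,hash)
  {ABCE}: card=100000; try (C,hash)→14100, (E,hash)→22600, (A,hash)→35500, (C,merge)→60350, (C,nl_idx)→138100, (E,merge)→196200 …(+5); best=14100 via (C,hash)
  {ABCDE}: card=250000; try (C,hash)→25350, (E,hash)→46600, (A,hash)→70350, (D,hash)→118100, (C,merge)→163600, (C,nl_idx)→341350 …(+8); best=25350 via (C,hash)

cost=25350; order=A,B,D,E,C; methods=hash,hash,hash,hash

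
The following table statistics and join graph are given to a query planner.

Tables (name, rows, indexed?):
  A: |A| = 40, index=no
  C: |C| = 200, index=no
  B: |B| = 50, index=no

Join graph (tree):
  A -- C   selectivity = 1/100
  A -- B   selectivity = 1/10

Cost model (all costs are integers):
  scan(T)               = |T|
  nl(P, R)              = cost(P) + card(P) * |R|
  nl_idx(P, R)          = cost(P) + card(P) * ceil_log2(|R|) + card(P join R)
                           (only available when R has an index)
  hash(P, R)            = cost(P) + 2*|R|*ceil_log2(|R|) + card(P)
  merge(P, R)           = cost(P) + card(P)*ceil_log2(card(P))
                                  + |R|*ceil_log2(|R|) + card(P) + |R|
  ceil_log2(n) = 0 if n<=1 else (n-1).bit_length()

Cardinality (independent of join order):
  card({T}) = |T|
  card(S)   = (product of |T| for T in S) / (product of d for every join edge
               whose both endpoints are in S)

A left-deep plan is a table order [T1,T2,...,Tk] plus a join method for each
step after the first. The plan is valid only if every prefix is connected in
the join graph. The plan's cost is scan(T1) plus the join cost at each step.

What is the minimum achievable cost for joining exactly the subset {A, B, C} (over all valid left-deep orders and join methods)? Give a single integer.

Selinger DP over subsets of {A,B,C}:
  {A}: scan cost=40, card=40
  {C}: scan cost=200, card=200
  {B}: scan cost=50, card=50
  {AC}: card=80; try (A,hash)→880, (C,merge)→2120, (A,merge)→2280, (C,hash)→3280, (C,nl)→8040, (A,nl)→8200; best=880 via (A,hash)
  {AB}: card=200; try (A,hash)→580, (B,merge)→670, (B,hash)→680, (A,merge)→680, (B,nl)→2040, (A,nl)→2050; best=580 via (A,hash)
  {ABC}: card=400; try (B,hash)→1560, (B,merge)→1870, (C,hash)→3980, (C,merge)→4180, (B,nl)→4880, (C,nl)→40580; best=1560 via (B,hash)

1560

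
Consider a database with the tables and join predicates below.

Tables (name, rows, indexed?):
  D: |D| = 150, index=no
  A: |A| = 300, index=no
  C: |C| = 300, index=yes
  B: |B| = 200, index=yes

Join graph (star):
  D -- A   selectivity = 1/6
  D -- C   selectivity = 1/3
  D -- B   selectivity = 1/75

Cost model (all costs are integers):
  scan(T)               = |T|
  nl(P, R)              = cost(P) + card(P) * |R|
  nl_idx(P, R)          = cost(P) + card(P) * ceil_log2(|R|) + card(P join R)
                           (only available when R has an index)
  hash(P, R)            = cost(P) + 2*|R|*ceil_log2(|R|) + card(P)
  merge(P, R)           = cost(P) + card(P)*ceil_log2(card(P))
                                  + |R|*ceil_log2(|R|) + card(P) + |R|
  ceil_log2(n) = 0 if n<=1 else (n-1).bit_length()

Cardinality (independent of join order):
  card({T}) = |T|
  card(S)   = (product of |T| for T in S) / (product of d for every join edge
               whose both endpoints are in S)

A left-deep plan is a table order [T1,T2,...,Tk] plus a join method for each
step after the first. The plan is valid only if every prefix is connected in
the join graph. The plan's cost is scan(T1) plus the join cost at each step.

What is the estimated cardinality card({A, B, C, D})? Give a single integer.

Tables in S: A(300), B(200), C(300), D(150)
Edges inside S: D-A(d=6), D-C(d=3), D-B(d=75)
numerator = 300 * 200 * 300 * 150 = 2700000000
denominator = 6 * 3 * 75 = 1350
card(S) = 2700000000 / 1350 = 2000000

2000000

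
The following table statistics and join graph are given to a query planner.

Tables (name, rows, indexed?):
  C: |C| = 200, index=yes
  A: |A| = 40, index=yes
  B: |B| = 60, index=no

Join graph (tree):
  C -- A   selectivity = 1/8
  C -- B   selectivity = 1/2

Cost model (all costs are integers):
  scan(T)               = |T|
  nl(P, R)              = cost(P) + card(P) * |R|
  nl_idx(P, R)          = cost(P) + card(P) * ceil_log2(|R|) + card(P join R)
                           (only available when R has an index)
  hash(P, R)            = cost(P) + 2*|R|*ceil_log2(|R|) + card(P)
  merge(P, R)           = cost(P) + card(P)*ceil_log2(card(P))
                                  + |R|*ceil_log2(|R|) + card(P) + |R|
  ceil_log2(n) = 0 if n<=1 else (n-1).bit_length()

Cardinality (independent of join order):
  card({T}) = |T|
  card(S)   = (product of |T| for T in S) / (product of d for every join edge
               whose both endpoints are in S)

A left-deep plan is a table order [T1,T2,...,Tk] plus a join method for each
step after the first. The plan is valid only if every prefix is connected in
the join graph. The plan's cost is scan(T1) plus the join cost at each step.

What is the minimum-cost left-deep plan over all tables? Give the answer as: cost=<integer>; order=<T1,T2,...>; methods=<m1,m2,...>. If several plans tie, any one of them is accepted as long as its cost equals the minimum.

Selinger DP (subsets sized 1..n):
  {C}: scan cost=200, card=200
  {A}: scan cost=40, card=40
  {B}: scan cost=60, card=60
  {AC}: card=1000; try (A,hash)→880, (C,nl_idx)→1360, (C,merge)→2120, (A,merge)→2280, (A,nl_idx)→2400, (C,hash)→3280 …(+2); best=880 via (A,hash)
  {BC}: card=6000; try (B,hash)→1120, (C,merge)→2280, (B,merge)→2420, (C,hash)→3320, (C,nl_idx)→6540, (C,nl)→12060 …(+1); best=1120 via (B,hash)
  {ABC}: card=30000; try (B,hash)→2600, (A,hash)→7600, (B,merge)→12300, (B,nl)→60880, (A,nl_idx)→67120, (A,merge)→85400 …(+1); best=2600 via (B,hash)

cost=2600; order=C,A,B; methods=hash,hash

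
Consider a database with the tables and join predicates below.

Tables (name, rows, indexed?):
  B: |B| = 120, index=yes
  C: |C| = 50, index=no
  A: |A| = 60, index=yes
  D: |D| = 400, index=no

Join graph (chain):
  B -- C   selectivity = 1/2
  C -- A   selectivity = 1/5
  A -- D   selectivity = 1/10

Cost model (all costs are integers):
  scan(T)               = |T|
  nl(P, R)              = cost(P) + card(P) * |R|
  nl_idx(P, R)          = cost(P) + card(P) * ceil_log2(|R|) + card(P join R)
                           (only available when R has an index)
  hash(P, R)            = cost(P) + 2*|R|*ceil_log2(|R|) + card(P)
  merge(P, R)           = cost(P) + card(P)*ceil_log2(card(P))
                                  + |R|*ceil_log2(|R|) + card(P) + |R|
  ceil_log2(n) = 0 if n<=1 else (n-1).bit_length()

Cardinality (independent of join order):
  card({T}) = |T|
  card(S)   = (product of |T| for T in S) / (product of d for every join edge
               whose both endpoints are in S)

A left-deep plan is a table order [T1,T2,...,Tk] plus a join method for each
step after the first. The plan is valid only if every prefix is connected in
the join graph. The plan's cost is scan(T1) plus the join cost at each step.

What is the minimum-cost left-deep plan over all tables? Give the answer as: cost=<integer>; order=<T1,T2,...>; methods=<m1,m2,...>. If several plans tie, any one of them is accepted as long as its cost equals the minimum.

Selinger DP (subsets sized 1..n):
  {B}: scan cost=120, card=120
  {C}: scan cost=50, card=50
  {A}: scan cost=60, card=60
  {D}: scan cost=400, card=400
  {BC}: card=3000; try (C,hash)→840, (B,merge)→1360, (C,merge)→1430, (B,hash)→1780, (B,nl_idx)→3400, (B,nl)→6050 …(+1); best=840 via (C,hash)
  {AC}: card=600; try (C,hash)→720, (A,hash)→820, (A,merge)→820, (C,merge)→830, (A,nl_idx)→950, (A,nl)→3050 …(+1); best=720 via (C,hash)
  {AD}: card=2400; try (A,hash)→1520, (D,merge)→4480, (A,merge)→4820, (A,nl_idx)→5200, (D,hash)→7320, (D,nl)→24060 …(+1); best=1520 via (A,hash)
  {ABC}: card=36000; try (B,hash)→3000, (A,hash)→4560, (B,merge)→8280, (A,merge)→40260, (B,nl_idx)→40920, (A,nl_idx)→54840 …(+2); best=3000 via (B,hash)
  {ACD}: card=24000; try (C,hash)→4520, (D,hash)→8520, (D,merge)→11320, (C,merge)→33070, (C,nl)→121520, (D,nl)→240720; best=4520 via (C,hash)
  {ABCD}: card=1440000; try (B,hash)→30200, (D,hash)→46200, (B,merge)→389480, (D,merge)→619000, (B,nl_idx)→1612520, (B,nl)→2884520 …(+1); best=30200 via (B,hash)

cost=30200; order=D,A,C,B; methods=hash,hash,hash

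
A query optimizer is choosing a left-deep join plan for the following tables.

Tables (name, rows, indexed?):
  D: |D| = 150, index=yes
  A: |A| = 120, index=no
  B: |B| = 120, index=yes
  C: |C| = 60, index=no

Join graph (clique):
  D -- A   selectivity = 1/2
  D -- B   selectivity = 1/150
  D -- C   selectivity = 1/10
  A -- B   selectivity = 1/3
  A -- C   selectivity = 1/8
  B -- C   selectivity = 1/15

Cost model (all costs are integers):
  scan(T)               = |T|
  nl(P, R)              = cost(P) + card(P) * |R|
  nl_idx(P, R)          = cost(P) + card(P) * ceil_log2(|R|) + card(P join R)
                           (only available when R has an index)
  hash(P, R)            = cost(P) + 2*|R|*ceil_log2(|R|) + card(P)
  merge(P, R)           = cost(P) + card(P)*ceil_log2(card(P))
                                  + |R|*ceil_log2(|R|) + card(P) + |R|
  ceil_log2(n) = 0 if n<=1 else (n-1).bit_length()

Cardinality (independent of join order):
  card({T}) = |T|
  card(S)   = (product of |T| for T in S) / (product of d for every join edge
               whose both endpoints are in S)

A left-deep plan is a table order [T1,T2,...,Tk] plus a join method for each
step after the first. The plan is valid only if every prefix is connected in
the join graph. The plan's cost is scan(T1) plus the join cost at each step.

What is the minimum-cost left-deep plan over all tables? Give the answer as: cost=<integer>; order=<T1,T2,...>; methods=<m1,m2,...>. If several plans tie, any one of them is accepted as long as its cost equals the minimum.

cost=3336; order=B,D,C,A; methods=nl_idx,hash,merge

Selinger DP (subsets sized 1..n):
  {D}: scan cost=150, card=150
  {A}: scan cost=120, card=120
  {B}: scan cost=120, card=120
  {C}: scan cost=60, card=60
  {AD}: card=9000; try (A,hash)→1980, (D,merge)→2430, (A,merge)→2460, (D,hash)→2640, (D,nl_idx)→10080, (D,nl)→18120 …(+1); best=1980 via (A,hash)
  {BD}: card=120; try (D,nl_idx)→1200, (B,nl_idx)→1320, (B,hash)→1980, (D,merge)→2430, (B,merge)→2460, (D,hash)→2640 …(+2); best=1200 via (D,nl_idx)
  {CD}: card=900; try (C,hash)→1020, (D,nl_idx)→1440, (D,merge)→1830, (C,merge)→1920, (D,hash)→2520, (D,nl)→9060 …(+1); best=1020 via (C,hash)
  {AB}: card=4800; try (B,hash)→1920, (A,hash)→1920, (B,merge)→2040, (A,merge)→2040, (B,nl_idx)→5760, (B,nl)→14520 …(+1); best=1920 via (B,hash)
  {AC}: card=900; try (C,hash)→960, (A,merge)→1440, (C,merge)→1500, (A,hash)→1800, (A,nl)→7260, (C,nl)→7320; best=960 via (C,hash)
  {BC}: card=480; try (C,hash)→960, (B,nl_idx)→960, (B,merge)→1440, (C,merge)→1500, (B,hash)→1800, (B,nl)→7260 …(+1); best=960 via (C,hash)
  {ABD}: card=2400; try (A,hash)→3000, (A,merge)→3120, (D,hash)→9120, (B,hash)→12660, (A,nl)→15600, (D,nl_idx)→42720 …(+5); best=3000 via (A,hash)
  {ACD}: card=6750; try (A,hash)→3600, (D,hash)→4260, (C,hash)→11700, (A,merge)→11880, (D,merge)→12210, (D,nl_idx)→14910 …(+4); best=3600 via (A,hash)
  {BCD}: card=48; try (C,hash)→2040, (C,merge)→2580, (B,hash)→3600, (D,hash)→3840, (D,nl_idx)→4848, (D,merge)→7110 …(+5); best=2040 via (C,hash)
  {ABC}: card=2400; try (A,hash)→3120, (B,hash)→3540, (A,merge)→6720, (C,hash)→7440, (B,nl_idx)→9660, (B,merge)→11820 …(+4); best=3120 via (A,hash)
  {ABCD}: card=120; try (A,merge)→3336, (A,hash)→3768, (C,hash)→6120, (A,nl)→7800, (D,hash)→7920, (B,hash)→12030 …(+8); best=3336 via (A,merge)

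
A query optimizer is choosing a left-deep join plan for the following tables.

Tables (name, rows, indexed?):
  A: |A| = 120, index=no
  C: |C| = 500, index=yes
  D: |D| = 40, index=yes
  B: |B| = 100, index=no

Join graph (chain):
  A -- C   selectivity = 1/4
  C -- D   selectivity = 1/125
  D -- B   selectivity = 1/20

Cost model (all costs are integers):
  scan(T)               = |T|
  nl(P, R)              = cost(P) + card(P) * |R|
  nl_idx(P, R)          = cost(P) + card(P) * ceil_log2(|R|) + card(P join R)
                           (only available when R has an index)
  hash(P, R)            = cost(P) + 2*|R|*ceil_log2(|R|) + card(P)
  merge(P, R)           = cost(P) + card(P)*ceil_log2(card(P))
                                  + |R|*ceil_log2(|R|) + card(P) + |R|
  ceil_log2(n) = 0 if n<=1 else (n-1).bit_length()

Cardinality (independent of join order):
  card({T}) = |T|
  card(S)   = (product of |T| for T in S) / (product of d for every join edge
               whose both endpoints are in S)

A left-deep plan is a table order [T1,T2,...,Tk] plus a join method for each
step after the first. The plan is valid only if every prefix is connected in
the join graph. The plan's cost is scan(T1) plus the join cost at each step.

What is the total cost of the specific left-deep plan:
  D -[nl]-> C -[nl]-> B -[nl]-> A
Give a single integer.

132040

step 1: scan D: cost=40, card=40
step 2: join C via nl
    card(P join C) = 40*500/(125) = 160
    cost = 40 + 40*500 = 20040
step 3: join B via nl
    card(P join B) = 160*100/(20) = 800
    cost = 20040 + 160*100 = 36040
step 4: join A via nl
    card(P join A) = 800*120/(4) = 24000
    cost = 36040 + 800*120 = 132040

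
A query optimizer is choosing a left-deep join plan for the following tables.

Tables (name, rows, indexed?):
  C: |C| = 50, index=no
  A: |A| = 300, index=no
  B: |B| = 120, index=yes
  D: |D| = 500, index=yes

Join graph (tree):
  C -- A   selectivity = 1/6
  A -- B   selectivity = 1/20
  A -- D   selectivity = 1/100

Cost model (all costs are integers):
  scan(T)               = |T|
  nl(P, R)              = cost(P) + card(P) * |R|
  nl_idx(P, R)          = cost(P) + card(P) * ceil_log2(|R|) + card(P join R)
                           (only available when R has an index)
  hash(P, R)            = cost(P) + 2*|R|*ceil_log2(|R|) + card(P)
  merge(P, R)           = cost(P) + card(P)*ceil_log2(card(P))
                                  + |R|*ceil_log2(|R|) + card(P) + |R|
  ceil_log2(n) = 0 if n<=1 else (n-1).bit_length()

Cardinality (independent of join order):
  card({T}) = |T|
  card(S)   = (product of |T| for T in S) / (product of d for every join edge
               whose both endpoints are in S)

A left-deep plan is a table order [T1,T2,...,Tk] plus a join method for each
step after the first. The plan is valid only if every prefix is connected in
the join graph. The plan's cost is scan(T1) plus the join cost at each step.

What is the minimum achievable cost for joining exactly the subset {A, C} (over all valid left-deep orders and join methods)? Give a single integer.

Selinger DP over subsets of {A,C}:
  {C}: scan cost=50, card=50
  {A}: scan cost=300, card=300
  {AC}: card=2500; try (C,hash)→1200, (A,merge)→3400, (C,merge)→3650, (A,hash)→5500, (A,nl)→15050, (C,nl)→15300; best=1200 via (C,hash)

1200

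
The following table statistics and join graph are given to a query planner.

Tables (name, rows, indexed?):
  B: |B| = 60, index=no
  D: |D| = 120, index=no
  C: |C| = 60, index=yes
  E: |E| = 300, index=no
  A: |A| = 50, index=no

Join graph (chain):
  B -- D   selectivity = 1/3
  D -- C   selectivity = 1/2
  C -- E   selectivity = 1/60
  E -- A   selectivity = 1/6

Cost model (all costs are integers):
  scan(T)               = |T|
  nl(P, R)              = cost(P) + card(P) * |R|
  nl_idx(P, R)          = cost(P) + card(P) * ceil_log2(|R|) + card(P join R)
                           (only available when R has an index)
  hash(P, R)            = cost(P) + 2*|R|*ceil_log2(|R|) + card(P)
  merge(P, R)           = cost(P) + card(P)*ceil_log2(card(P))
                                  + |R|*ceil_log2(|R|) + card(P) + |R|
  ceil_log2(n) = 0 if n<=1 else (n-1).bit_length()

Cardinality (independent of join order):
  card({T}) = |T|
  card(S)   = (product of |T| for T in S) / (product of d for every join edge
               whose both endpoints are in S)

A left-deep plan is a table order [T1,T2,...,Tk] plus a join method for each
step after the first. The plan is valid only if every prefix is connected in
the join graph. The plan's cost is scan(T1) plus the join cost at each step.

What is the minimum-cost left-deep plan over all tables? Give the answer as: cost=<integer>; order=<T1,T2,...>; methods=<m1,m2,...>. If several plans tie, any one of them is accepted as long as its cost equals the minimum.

cost=157120; order=E,C,A,D,B; methods=hash,hash,hash,hash

Selinger DP (subsets sized 1..n):
  {B}: scan cost=60, card=60
  {D}: scan cost=120, card=120
  {C}: scan cost=60, card=60
  {E}: scan cost=300, card=300
  {A}: scan cost=50, card=50
  {BD}: card=2400; try (B,hash)→960, (D,merge)→1440, (B,merge)→1500, (D,hash)→1800, (D,nl)→7260, (B,nl)→7320; best=960 via (B,hash)
  {CD}: card=3600; try (C,hash)→960, (D,merge)→1440, (C,merge)→1500, (D,hash)→1800, (C,nl_idx)→4440, (D,nl)→7260 …(+1); best=960 via (C,hash)
  {CE}: card=300; try (C,hash)→1320, (C,nl_idx)→2400, (E,merge)→3480, (C,merge)→3720, (E,hash)→5520, (E,nl)→18060 …(+1); best=1320 via (C,hash)
  {AE}: card=2500; try (A,hash)→1200, (E,merge)→3400, (A,merge)→3650, (E,hash)→5500, (E,nl)→15050, (A,nl)→15300; best=1200 via (A,hash)
  {BCD}: card=72000; try (C,hash)→4080, (B,hash)→5280, (C,merge)→32580, (B,merge)→48180, (C,nl_idx)→87360, (C,nl)→144960 …(+1); best=4080 via (C,hash)
  {CDE}: card=18000; try (D,hash)→3300, (D,merge)→5280, (E,hash)→9960, (D,nl)→37320, (E,merge)→50760, (E,nl)→1080960; best=3300 via (D,hash)
  {ACE}: card=2500; try (A,hash)→2220, (C,hash)→4420, (A,merge)→4670, (A,nl)→16320, (C,nl_idx)→18700, (C,merge)→34120 …(+1); best=2220 via (A,hash)
  {BCDE}: card=360000; try (B,hash)→22020, (E,hash)→81480, (B,merge)→291720, (B,nl)→1083300, (E,merge)→1303080, (E,nl)→21604080; best=22020 via (B,hash)
  {ACDE}: card=150000; try (D,hash)→6400, (A,hash)→21900, (D,merge)→35680, (A,merge)→291650, (D,nl)→302220, (A,nl)→903300; best=6400 via (D,hash)
  {ABCDE}: card=3000000; try (B,hash)→157120, (A,hash)→382620, (B,merge)→2856820, (A,merge)→7222370, (B,nl)→9006400, (A,nl)→18022020; best=157120 via (B,hash)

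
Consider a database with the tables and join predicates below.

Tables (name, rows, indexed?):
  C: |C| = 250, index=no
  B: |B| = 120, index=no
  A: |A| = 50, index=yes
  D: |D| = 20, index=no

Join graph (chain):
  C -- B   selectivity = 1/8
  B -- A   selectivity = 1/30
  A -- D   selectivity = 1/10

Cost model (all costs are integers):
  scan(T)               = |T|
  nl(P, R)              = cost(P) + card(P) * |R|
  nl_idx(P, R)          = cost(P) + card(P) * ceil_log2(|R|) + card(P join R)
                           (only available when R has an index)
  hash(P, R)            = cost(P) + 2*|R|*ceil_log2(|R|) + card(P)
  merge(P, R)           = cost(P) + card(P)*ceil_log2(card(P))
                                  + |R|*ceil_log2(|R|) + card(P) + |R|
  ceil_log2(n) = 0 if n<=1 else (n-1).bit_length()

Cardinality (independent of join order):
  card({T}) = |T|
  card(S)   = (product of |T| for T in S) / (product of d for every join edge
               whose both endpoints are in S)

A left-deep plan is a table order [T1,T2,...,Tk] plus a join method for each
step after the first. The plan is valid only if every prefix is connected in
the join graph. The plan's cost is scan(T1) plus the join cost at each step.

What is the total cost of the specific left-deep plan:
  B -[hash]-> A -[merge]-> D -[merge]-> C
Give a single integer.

9010

step 1: scan B: cost=120, card=120
step 2: join A via hash
    card(P join A) = 120*50/(30) = 200
    cost = 120 + 2*50*6 + 120 = 840
step 3: join D via merge
    card(P join D) = 200*20/(10) = 400
    cost = 840 + 200*8 + 20*5 + 200 + 20 = 2760
step 4: join C via merge
    card(P join C) = 400*250/(8) = 12500
    cost = 2760 + 400*9 + 250*8 + 400 + 250 = 9010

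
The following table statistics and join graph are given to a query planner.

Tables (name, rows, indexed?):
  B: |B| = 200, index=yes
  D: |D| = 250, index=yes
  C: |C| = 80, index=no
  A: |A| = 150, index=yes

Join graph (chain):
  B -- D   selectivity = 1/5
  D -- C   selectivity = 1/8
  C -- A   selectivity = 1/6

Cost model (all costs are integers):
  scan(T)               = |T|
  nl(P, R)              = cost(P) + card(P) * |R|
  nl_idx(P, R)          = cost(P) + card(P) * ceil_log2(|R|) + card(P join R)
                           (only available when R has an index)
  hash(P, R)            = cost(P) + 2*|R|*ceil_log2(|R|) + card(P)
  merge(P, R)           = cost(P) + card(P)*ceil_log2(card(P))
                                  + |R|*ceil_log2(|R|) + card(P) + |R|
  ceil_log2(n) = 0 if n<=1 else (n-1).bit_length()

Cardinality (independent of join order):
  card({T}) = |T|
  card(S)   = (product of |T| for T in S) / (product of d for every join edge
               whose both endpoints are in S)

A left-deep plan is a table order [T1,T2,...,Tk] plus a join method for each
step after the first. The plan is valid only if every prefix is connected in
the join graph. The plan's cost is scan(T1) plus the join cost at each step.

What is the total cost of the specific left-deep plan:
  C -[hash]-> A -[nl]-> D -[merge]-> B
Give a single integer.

1566860

step 1: scan C: cost=80, card=80
step 2: join A via hash
    card(P join A) = 80*150/(6) = 2000
    cost = 80 + 2*150*8 + 80 = 2560
step 3: join D via nl
    card(P join D) = 2000*250/(8) = 62500
    cost = 2560 + 2000*250 = 502560
step 4: join B via merge
    card(P join B) = 62500*200/(5) = 2500000
    cost = 502560 + 62500*16 + 200*8 + 62500 + 200 = 1566860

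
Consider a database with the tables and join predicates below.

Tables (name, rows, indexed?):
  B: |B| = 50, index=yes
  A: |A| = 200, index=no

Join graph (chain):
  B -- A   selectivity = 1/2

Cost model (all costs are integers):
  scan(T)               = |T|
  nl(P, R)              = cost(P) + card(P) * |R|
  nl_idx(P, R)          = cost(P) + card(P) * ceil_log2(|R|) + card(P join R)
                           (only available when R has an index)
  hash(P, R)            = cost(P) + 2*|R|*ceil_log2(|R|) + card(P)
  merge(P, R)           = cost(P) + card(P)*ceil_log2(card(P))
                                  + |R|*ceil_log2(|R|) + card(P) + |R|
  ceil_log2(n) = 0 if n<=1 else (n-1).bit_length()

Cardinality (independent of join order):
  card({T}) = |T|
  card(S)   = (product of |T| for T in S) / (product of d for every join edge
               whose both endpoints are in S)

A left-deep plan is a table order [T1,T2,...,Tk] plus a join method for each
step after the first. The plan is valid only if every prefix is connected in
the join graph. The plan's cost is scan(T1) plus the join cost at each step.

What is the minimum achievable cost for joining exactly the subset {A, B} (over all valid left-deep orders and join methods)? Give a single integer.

1000

Selinger DP over subsets of {A,B}:
  {B}: scan cost=50, card=50
  {A}: scan cost=200, card=200
  {AB}: card=5000; try (B,hash)→1000, (A,merge)→2200, (B,merge)→2350, (A,hash)→3300, (B,nl_idx)→6400, (A,nl)→10050 …(+1); best=1000 via (B,hash)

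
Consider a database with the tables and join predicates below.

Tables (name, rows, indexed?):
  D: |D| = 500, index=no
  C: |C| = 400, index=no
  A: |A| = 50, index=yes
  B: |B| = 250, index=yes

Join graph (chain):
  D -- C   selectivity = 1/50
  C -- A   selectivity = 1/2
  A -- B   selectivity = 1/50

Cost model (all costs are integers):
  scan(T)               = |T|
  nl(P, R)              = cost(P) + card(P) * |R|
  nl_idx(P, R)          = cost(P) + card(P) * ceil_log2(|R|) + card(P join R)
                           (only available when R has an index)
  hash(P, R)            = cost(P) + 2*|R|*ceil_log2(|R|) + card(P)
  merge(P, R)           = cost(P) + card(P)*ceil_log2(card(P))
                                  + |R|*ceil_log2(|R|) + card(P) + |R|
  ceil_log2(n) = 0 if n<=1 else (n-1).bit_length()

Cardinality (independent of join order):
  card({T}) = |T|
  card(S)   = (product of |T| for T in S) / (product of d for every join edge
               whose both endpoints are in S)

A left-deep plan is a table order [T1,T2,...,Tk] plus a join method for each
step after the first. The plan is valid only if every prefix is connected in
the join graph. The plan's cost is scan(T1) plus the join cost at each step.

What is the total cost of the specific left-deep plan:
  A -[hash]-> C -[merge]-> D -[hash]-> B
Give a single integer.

266300

step 1: scan A: cost=50, card=50
step 2: join C via hash
    card(P join C) = 50*400/(2) = 10000
    cost = 50 + 2*400*9 + 50 = 7300
step 3: join D via merge
    card(P join D) = 10000*500/(50) = 100000
    cost = 7300 + 10000*14 + 500*9 + 10000 + 500 = 162300
step 4: join B via hash
    card(P join B) = 100000*250/(50) = 500000
    cost = 162300 + 2*250*8 + 100000 = 266300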